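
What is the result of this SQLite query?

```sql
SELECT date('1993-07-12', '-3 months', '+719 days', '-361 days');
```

Adding -3 months to 1993-07-12 gives 1993-04-12.
Applying '+719 days' to 1993-04-12: counting 719 days forward gives 1995-04-01.
Applying '-361 days' to 1995-04-01: counting 361 days back gives 1994-04-05.

1994-04-05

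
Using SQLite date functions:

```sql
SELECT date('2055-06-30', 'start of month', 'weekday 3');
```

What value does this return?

`start of month` rewinds 2055-06-30 to 2055-06-01.
`weekday 3` advances to the next Wednesday; 2055-06-01 is a Tuesday, so it moves forward to 2055-06-02.

2055-06-02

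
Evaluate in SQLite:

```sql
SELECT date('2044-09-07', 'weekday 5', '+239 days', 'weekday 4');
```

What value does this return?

2045-05-11

`weekday 5` advances to the next Friday; 2044-09-07 is a Wednesday, so it moves forward to 2044-09-09.
Applying '+239 days' to 2044-09-09: counting 239 days forward gives 2045-05-06.
`weekday 4` advances to the next Thursday; 2045-05-06 is a Saturday, so it moves forward to 2045-05-11.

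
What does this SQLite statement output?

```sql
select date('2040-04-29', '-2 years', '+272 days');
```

Adding -2 years to 2040-04-29 gives 2038-04-29.
Applying '+272 days' to 2038-04-29: counting 272 days forward gives 2039-01-26.

2039-01-26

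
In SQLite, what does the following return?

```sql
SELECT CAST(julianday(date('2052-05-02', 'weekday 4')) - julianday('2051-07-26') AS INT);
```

`weekday 4` advances to the next Thursday; 2052-05-02 is already a Thursday, so it stays at 2052-05-02.
5 days remain in July 2051 after the 26th (31 − 26).
Full months from August 2051 through April 2052 contribute their day counts.
Then 2 days into May 2052.
Total: 5 + 31 + 30 + 31 + 30 + 31 + 31 + 29 + 31 + 30 + 2 = 281.

281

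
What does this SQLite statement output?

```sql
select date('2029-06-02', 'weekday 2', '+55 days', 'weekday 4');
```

`weekday 2` advances to the next Tuesday; 2029-06-02 is a Saturday, so it moves forward to 2029-06-05.
Applying '+55 days' to 2029-06-05: counting 55 days forward gives 2029-07-30.
`weekday 4` advances to the next Thursday; 2029-07-30 is a Monday, so it moves forward to 2029-08-02.

2029-08-02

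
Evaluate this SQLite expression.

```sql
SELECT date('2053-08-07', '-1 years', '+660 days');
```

Adding -1 year to 2053-08-07 gives 2052-08-07.
Applying '+660 days' to 2052-08-07: counting 660 days forward gives 2054-05-29.

2054-05-29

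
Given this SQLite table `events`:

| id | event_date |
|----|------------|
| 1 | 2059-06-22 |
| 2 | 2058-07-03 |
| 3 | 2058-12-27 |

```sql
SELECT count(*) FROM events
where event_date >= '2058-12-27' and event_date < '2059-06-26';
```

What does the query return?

2

Rows in [2058-12-27, 2059-06-26): 2059-06-22, 2058-12-27 → 2 rows.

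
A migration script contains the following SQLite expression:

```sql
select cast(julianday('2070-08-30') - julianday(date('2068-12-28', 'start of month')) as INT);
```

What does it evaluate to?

637

`start of month` rewinds 2068-12-28 to 2068-12-01.
30 days remain in December 2068 after the 1st (31 − 1).
Full months from January 2069 through July 2070 contribute their day counts.
Then 30 days into August 2070.
Total: 30 + 31 + 28 + 31 + 30 + 31 + 30 + 31 + 31 + 30 + 31 + 30 + 31 + 31 + 28 + 31 + 30 + 31 + 30 + 31 + 30 = 637.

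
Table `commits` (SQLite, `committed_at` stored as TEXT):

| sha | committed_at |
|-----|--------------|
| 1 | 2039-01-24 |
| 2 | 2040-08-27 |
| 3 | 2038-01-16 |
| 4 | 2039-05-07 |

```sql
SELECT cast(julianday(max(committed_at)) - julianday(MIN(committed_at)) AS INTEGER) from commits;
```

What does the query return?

MIN = 2038-01-16, MAX = 2040-08-27.
15 days remain in January 2038 after the 16th (31 − 16).
Full months from February 2038 through July 2040 contribute their day counts.
Then 27 days into August 2040.
Total: 15 + 28 + 31 + 30 + 31 + 30 + 31 + 31 + 30 + 31 + 30 + 31 + 31 + 28 + 31 + 30 + 31 + 30 + 31 + 31 + 30 + 31 + 30 + 31 + 31 + 29 + 31 + 30 + 31 + 30 + 31 + 27 = 954.

954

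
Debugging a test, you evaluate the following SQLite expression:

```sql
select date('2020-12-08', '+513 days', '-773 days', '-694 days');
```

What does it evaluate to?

2018-04-29

Applying '+513 days' to 2020-12-08: counting 513 days forward gives 2022-05-05.
Applying '-773 days' to 2022-05-05: counting 773 days back gives 2020-03-23.
Applying '-694 days' to 2020-03-23: counting 694 days back gives 2018-04-29.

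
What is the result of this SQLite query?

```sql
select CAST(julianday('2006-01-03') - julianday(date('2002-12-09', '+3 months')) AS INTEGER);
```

1031

Adding +3 months to 2002-12-09 gives 2003-03-09.
22 days remain in March 2003 after the 9th (31 − 9).
Full months from April 2003 through December 2005 contribute their day counts.
Then 3 days into January 2006.
Total: 22 + 30 + 31 + 30 + 31 + 31 + 30 + 31 + 30 + 31 + 31 + 29 + 31 + 30 + 31 + 30 + 31 + 31 + 30 + 31 + 30 + 31 + 31 + 28 + 31 + 30 + 31 + 30 + 31 + 31 + 30 + 31 + 30 + 31 + 3 = 1031.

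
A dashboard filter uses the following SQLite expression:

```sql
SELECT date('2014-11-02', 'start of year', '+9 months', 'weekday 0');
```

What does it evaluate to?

2014-10-05

`start of year` rewinds 2014-11-02 to 2014-01-01.
Adding +9 months to 2014-01-01 gives 2014-10-01.
`weekday 0` advances to the next Sunday; 2014-10-01 is a Wednesday, so it moves forward to 2014-10-05.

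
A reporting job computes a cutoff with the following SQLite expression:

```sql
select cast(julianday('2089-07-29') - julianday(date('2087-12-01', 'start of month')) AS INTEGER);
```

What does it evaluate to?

606

`start of month` rewinds 2087-12-01 to 2087-12-01.
30 days remain in December 2087 after the 1st (31 − 1).
Full months from January 2088 through June 2089 contribute their day counts.
Then 29 days into July 2089.
Total: 30 + 31 + 29 + 31 + 30 + 31 + 30 + 31 + 31 + 30 + 31 + 30 + 31 + 31 + 28 + 31 + 30 + 31 + 30 + 29 = 606.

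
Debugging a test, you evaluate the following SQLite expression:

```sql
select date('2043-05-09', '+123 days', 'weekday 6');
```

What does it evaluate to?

2043-09-12

Applying '+123 days' to 2043-05-09: counting 123 days forward gives 2043-09-09.
`weekday 6` advances to the next Saturday; 2043-09-09 is a Wednesday, so it moves forward to 2043-09-12.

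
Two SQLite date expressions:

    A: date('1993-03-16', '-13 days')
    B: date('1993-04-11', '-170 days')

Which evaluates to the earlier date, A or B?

B

A = 1993-03-03.
B = 1992-10-23.
B is earlier.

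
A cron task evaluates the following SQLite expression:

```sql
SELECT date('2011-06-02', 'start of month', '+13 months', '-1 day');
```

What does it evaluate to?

`start of month` rewinds 2011-06-02 to 2011-06-01.
Adding +13 months to 2011-06-01 gives 2012-07-01.
Going back 1 day from 2012-07-01 reaches 2012-06-30 (last day of June, 30 days).

2012-06-30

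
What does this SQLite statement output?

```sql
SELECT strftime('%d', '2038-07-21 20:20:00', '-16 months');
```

21

First apply '-16 months': 2038-07-21 20:20:00 → 2037-03-21 20:20:00.
`%d` extracts the 2-digit day of month: 21.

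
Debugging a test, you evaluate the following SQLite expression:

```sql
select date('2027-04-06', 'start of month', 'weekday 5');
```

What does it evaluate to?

`start of month` rewinds 2027-04-06 to 2027-04-01.
`weekday 5` advances to the next Friday; 2027-04-01 is a Thursday, so it moves forward to 2027-04-02.

2027-04-02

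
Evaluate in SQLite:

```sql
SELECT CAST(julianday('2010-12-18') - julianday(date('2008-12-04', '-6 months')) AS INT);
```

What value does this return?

Adding -6 months to 2008-12-04 gives 2008-06-04.
26 days remain in June 2008 after the 4th (30 − 4).
Full months from July 2008 through November 2010 contribute their day counts.
Then 18 days into December 2010.
Total: 26 + 31 + 31 + 30 + 31 + 30 + 31 + 31 + 28 + 31 + 30 + 31 + 30 + 31 + 31 + 30 + 31 + 30 + 31 + 31 + 28 + 31 + 30 + 31 + 30 + 31 + 31 + 30 + 31 + 30 + 18 = 927.

927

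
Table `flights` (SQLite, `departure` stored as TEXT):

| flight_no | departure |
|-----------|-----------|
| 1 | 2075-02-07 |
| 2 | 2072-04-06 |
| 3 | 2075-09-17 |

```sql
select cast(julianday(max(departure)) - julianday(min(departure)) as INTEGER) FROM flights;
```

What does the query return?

MIN = 2072-04-06, MAX = 2075-09-17.
24 days remain in April 2072 after the 6th (30 − 6).
Full months from May 2072 through August 2075 contribute their day counts.
Then 17 days into September 2075.
Total: 24 + 31 + 30 + 31 + 31 + 30 + 31 + 30 + 31 + 31 + 28 + 31 + 30 + 31 + 30 + 31 + 31 + 30 + 31 + 30 + 31 + 31 + 28 + 31 + 30 + 31 + 30 + 31 + 31 + 30 + 31 + 30 + 31 + 31 + 28 + 31 + 30 + 31 + 30 + 31 + 31 + 17 = 1259.

1259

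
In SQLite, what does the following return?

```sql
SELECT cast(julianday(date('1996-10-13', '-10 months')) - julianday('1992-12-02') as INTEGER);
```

1106

Adding -10 months to 1996-10-13 gives 1995-12-13.
29 days remain in December 1992 after the 2nd (31 − 2).
Full months from January 1993 through November 1995 contribute their day counts.
Then 13 days into December 1995.
Total: 29 + 31 + 28 + 31 + 30 + 31 + 30 + 31 + 31 + 30 + 31 + 30 + 31 + 31 + 28 + 31 + 30 + 31 + 30 + 31 + 31 + 30 + 31 + 30 + 31 + 31 + 28 + 31 + 30 + 31 + 30 + 31 + 31 + 30 + 31 + 30 + 13 = 1106.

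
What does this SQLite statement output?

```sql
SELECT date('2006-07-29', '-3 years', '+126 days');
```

2003-12-02

Adding -3 years to 2006-07-29 gives 2003-07-29.
Applying '+126 days' to 2003-07-29: counting 126 days forward gives 2003-12-02.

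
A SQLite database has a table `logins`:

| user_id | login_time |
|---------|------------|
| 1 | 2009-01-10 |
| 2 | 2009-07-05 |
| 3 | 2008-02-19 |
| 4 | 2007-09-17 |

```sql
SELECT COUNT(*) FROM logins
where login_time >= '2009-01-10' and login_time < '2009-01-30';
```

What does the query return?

Rows in [2009-01-10, 2009-01-30): 2009-01-10 → 1 row.

1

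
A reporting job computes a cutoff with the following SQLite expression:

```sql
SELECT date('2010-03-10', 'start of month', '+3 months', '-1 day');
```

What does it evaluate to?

2010-05-31

`start of month` rewinds 2010-03-10 to 2010-03-01.
Adding +3 months to 2010-03-01 gives 2010-06-01.
Going back 1 day from 2010-06-01 reaches 2010-05-31 (last day of May, 31 days).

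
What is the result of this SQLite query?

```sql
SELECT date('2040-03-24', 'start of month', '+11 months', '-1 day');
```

`start of month` rewinds 2040-03-24 to 2040-03-01.
Adding +11 months to 2040-03-01 gives 2041-02-01.
Going back 1 day from 2041-02-01 reaches 2041-01-31 (last day of January, 31 days).

2041-01-31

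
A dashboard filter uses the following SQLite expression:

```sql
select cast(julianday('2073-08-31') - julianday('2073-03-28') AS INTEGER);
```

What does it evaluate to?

156

3 days remain in March 2073 after the 28th (31 − 28).
April 2073: 30 days.
May 2073: 31 days.
June 2073: 30 days.
July 2073: 31 days.
Then 31 days into August 2073.
Total: 3 + 30 + 31 + 30 + 31 + 31 = 156.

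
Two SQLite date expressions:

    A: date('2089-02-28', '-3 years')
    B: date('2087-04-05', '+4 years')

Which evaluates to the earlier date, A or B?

A = 2086-02-28.
B = 2091-04-05.
A is earlier.

A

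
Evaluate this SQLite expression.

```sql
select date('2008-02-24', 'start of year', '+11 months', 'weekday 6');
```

`start of year` rewinds 2008-02-24 to 2008-01-01.
Adding +11 months to 2008-01-01 gives 2008-12-01.
`weekday 6` advances to the next Saturday; 2008-12-01 is a Monday, so it moves forward to 2008-12-06.

2008-12-06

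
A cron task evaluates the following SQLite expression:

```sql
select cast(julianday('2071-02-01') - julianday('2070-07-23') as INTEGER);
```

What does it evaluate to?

193

8 days remain in July 2070 after the 23rd (31 − 23).
Full months from August 2070 through January 2071 contribute their day counts.
Then 1 day into February 2071.
Total: 8 + 31 + 30 + 31 + 30 + 31 + 31 + 1 = 193.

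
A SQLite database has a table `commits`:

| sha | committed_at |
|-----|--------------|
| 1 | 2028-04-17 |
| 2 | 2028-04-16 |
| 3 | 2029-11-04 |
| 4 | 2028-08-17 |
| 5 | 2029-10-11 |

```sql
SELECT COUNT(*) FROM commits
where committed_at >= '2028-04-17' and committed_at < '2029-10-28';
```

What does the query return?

Rows in [2028-04-17, 2029-10-28): 2028-04-17, 2028-08-17, 2029-10-11 → 3 rows.

3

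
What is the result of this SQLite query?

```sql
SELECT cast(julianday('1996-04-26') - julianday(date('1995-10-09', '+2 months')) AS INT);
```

Adding +2 months to 1995-10-09 gives 1995-12-09.
22 days remain in December 1995 after the 9th (31 − 9).
January 1996: 31 days.
February 1996: 29 days (leap year).
March 1996: 31 days.
Then 26 days into April 1996.
Total: 22 + 31 + 29 + 31 + 26 = 139.

139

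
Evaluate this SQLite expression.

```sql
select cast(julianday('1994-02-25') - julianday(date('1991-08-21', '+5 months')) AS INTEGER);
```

Adding +5 months to 1991-08-21 gives 1992-01-21.
10 days remain in January 1992 after the 21st (31 − 21).
Full months from February 1992 through January 1994 contribute their day counts.
Then 25 days into February 1994.
Total: 10 + 29 + 31 + 30 + 31 + 30 + 31 + 31 + 30 + 31 + 30 + 31 + 31 + 28 + 31 + 30 + 31 + 30 + 31 + 31 + 30 + 31 + 30 + 31 + 31 + 25 = 766.

766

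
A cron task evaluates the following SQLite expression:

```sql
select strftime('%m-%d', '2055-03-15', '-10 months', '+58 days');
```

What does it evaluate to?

07-12

First apply '-10 months', '+58 days': 2055-03-15 → 2054-07-12.
`%m-%d` extracts the month-day: 07-12.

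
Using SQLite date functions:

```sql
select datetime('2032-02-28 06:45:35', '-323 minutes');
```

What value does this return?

323 minutes = 5h 23m; -323 minutes from 2032-02-28 06:45:35 is 2032-02-28 01:22:35.

2032-02-28 01:22:35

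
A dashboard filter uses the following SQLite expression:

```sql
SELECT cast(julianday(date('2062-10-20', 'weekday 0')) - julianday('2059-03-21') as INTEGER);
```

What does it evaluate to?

`weekday 0` advances to the next Sunday; 2062-10-20 is a Friday, so it moves forward to 2062-10-22.
10 days remain in March 2059 after the 21st (31 − 21).
Full months from April 2059 through September 2062 contribute their day counts.
Then 22 days into October 2062.
Total: 10 + 30 + 31 + 30 + 31 + 31 + 30 + 31 + 30 + 31 + 31 + 29 + 31 + 30 + 31 + 30 + 31 + 31 + 30 + 31 + 30 + 31 + 31 + 28 + 31 + 30 + 31 + 30 + 31 + 31 + 30 + 31 + 30 + 31 + 31 + 28 + 31 + 30 + 31 + 30 + 31 + 31 + 30 + 22 = 1311.

1311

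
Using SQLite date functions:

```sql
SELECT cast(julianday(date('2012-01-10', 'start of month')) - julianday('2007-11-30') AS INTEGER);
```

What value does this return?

`start of month` rewinds 2012-01-10 to 2012-01-01.
0 days remain in November 2007 after the 30th (30 − 30).
Full months from December 2007 through December 2011 contribute their day counts.
Then 1 day into January 2012.
Total: 0 + 31 + 31 + 29 + 31 + 30 + 31 + 30 + 31 + 31 + 30 + 31 + 30 + 31 + 31 + 28 + 31 + 30 + 31 + 30 + 31 + 31 + 30 + 31 + 30 + 31 + 31 + 28 + 31 + 30 + 31 + 30 + 31 + 31 + 30 + 31 + 30 + 31 + 31 + 28 + 31 + 30 + 31 + 30 + 31 + 31 + 30 + 31 + 30 + 31 + 1 = 1493.

1493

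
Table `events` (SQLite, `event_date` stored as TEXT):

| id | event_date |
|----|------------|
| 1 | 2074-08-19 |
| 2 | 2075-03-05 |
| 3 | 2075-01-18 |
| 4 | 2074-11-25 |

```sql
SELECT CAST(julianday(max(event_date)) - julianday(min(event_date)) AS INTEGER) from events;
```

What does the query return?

MIN = 2074-08-19, MAX = 2075-03-05.
12 days remain in August 2074 after the 19th (31 − 19).
Full months from September 2074 through February 2075 contribute their day counts.
Then 5 days into March 2075.
Total: 12 + 30 + 31 + 30 + 31 + 31 + 28 + 5 = 198.

198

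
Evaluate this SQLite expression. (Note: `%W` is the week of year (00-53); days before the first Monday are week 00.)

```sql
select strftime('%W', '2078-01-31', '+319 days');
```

50

First apply '+319 days': 2078-01-31 → 2078-12-16.
2078-12-16 is a Friday. SQLite's %W counts Mondays since the year started; the result is 50.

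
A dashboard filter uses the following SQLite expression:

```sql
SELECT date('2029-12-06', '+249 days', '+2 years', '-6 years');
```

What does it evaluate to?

2026-08-12

Applying '+249 days' to 2029-12-06: counting 249 days forward gives 2030-08-12.
Adding +2 years to 2030-08-12 gives 2032-08-12.
Adding -6 years to 2032-08-12 gives 2026-08-12.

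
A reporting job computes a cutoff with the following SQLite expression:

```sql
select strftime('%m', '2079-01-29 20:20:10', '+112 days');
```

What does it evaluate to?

First apply '+112 days': 2079-01-29 20:20:10 → 2079-05-21 20:20:10.
`%m` extracts the 2-digit month (01-12): 05.

05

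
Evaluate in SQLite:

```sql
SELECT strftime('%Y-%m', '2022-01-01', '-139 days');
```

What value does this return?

2021-08

First apply '-139 days': 2022-01-01 → 2021-08-15.
`%Y-%m` extracts the year-month: 2021-08.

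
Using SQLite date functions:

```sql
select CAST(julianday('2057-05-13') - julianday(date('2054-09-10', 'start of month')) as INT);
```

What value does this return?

`start of month` rewinds 2054-09-10 to 2054-09-01.
29 days remain in September 2054 after the 1st (30 − 1).
Full months from October 2054 through April 2057 contribute their day counts.
Then 13 days into May 2057.
Total: 29 + 31 + 30 + 31 + 31 + 28 + 31 + 30 + 31 + 30 + 31 + 31 + 30 + 31 + 30 + 31 + 31 + 29 + 31 + 30 + 31 + 30 + 31 + 31 + 30 + 31 + 30 + 31 + 31 + 28 + 31 + 30 + 13 = 985.

985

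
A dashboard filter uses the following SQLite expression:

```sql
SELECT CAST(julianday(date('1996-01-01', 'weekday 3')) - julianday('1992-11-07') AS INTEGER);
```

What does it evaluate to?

`weekday 3` advances to the next Wednesday; 1996-01-01 is a Monday, so it moves forward to 1996-01-03.
23 days remain in November 1992 after the 7th (30 − 7).
Full months from December 1992 through December 1995 contribute their day counts.
Then 3 days into January 1996.
Total: 23 + 31 + 31 + 28 + 31 + 30 + 31 + 30 + 31 + 31 + 30 + 31 + 30 + 31 + 31 + 28 + 31 + 30 + 31 + 30 + 31 + 31 + 30 + 31 + 30 + 31 + 31 + 28 + 31 + 30 + 31 + 30 + 31 + 31 + 30 + 31 + 30 + 31 + 3 = 1152.

1152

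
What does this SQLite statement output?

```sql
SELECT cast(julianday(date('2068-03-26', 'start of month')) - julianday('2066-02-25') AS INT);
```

`start of month` rewinds 2068-03-26 to 2068-03-01.
3 days remain in February 2066 after the 25th (28 − 25).
Full months from March 2066 through February 2068 contribute their day counts.
Then 1 day into March 2068.
Total: 3 + 31 + 30 + 31 + 30 + 31 + 31 + 30 + 31 + 30 + 31 + 31 + 28 + 31 + 30 + 31 + 30 + 31 + 31 + 30 + 31 + 30 + 31 + 31 + 29 + 1 = 735.

735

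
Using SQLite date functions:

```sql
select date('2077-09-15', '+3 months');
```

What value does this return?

Adding +3 months to 2077-09-15 gives 2077-12-15.

2077-12-15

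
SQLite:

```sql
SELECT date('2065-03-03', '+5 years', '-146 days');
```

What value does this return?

Adding +5 years to 2065-03-03 gives 2070-03-03.
Applying '-146 days' to 2070-03-03: counting 146 days back gives 2069-10-08.

2069-10-08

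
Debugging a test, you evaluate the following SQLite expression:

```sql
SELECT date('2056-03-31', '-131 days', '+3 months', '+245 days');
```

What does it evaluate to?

Applying '-131 days' to 2056-03-31: counting 131 days back gives 2055-11-21.
Adding +3 months to 2055-11-21 gives 2056-02-21.
Applying '+245 days' to 2056-02-21: counting 245 days forward gives 2056-10-23.

2056-10-23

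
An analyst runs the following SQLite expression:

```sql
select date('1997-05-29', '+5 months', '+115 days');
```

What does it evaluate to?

1998-02-21

Adding +5 months to 1997-05-29 gives 1997-10-29.
Applying '+115 days' to 1997-10-29: counting 115 days forward gives 1998-02-21.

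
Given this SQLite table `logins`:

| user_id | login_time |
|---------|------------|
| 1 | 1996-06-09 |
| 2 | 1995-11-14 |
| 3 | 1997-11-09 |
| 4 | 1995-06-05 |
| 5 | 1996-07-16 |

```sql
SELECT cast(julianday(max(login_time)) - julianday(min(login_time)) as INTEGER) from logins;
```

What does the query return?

MIN = 1995-06-05, MAX = 1997-11-09.
25 days remain in June 1995 after the 5th (30 − 5).
Full months from July 1995 through October 1997 contribute their day counts.
Then 9 days into November 1997.
Total: 25 + 31 + 31 + 30 + 31 + 30 + 31 + 31 + 29 + 31 + 30 + 31 + 30 + 31 + 31 + 30 + 31 + 30 + 31 + 31 + 28 + 31 + 30 + 31 + 30 + 31 + 31 + 30 + 31 + 9 = 888.

888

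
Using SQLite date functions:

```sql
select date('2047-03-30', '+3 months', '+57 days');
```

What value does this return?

2047-08-26

Adding +3 months to 2047-03-30 gives 2047-06-30.
Applying '+57 days' to 2047-06-30: counting 57 days forward gives 2047-08-26.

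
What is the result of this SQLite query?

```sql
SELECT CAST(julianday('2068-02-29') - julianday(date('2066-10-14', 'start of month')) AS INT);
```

`start of month` rewinds 2066-10-14 to 2066-10-01.
30 days remain in October 2066 after the 1st (31 − 1).
Full months from November 2066 through January 2068 contribute their day counts.
Then 29 days into February 2068.
Total: 30 + 30 + 31 + 31 + 28 + 31 + 30 + 31 + 30 + 31 + 31 + 30 + 31 + 30 + 31 + 31 + 29 = 516.

516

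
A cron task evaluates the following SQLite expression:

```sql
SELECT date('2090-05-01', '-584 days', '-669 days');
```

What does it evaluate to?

Applying '-584 days' to 2090-05-01: counting 584 days back gives 2088-09-24.
Applying '-669 days' to 2088-09-24: counting 669 days back gives 2086-11-25.

2086-11-25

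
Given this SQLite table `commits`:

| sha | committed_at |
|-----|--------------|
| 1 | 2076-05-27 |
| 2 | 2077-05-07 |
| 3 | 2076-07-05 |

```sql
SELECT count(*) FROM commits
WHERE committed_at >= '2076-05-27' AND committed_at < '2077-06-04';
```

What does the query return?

Rows in [2076-05-27, 2077-06-04): 2076-05-27, 2077-05-07, 2076-07-05 → 3 rows.

3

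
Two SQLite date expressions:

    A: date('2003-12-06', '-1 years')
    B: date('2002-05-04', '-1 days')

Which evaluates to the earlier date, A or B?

B

A = 2002-12-06.
B = 2002-05-03.
B is earlier.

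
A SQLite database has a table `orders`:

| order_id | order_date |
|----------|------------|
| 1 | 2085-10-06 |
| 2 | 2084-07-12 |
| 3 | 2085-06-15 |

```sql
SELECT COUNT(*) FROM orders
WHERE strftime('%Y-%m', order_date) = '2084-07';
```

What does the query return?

1

Rows with year-month 2084-07: 2084-07-12 → 1.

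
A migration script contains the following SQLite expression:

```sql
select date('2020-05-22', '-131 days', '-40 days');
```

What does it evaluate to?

Applying '-131 days' to 2020-05-22: counting 131 days back gives 2020-01-12.
Going back 12 days from 2020-01-12 reaches 2019-12-31 (last day of December, 31 days).
Going back 28 days within December lands on 2019-12-03.

2019-12-03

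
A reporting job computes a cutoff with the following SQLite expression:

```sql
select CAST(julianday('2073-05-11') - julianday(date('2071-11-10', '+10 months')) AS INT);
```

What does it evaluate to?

Adding +10 months to 2071-11-10 gives 2072-09-10.
20 days remain in September 2072 after the 10th (30 − 10).
Full months from October 2072 through April 2073 contribute their day counts.
Then 11 days into May 2073.
Total: 20 + 31 + 30 + 31 + 31 + 28 + 31 + 30 + 11 = 243.

243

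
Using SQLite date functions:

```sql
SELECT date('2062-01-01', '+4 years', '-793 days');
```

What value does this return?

Adding +4 years to 2062-01-01 gives 2066-01-01.
Applying '-793 days' to 2066-01-01: counting 793 days back gives 2063-10-31.

2063-10-31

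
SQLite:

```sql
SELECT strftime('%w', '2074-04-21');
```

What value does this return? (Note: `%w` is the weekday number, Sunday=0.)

2074-04-21 is a Saturday; with Sunday=0 that is 6.

6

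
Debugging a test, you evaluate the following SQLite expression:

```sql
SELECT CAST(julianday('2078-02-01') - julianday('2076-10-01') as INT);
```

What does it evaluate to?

30 days remain in October 2076 after the 1st (31 − 1).
Full months from November 2076 through January 2078 contribute their day counts.
Then 1 day into February 2078.
Total: 30 + 30 + 31 + 31 + 28 + 31 + 30 + 31 + 30 + 31 + 31 + 30 + 31 + 30 + 31 + 31 + 1 = 488.

488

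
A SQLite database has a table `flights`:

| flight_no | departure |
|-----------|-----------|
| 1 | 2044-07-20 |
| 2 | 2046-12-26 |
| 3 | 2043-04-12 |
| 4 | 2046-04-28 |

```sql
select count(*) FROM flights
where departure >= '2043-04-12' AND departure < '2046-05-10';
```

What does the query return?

Rows in [2043-04-12, 2046-05-10): 2044-07-20, 2043-04-12, 2046-04-28 → 3 rows.

3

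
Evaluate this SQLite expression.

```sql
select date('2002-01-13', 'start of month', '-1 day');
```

2001-12-31

`start of month` rewinds 2002-01-13 to 2002-01-01.
Going back 1 day from 2002-01-01 reaches 2001-12-31 (last day of December, 31 days).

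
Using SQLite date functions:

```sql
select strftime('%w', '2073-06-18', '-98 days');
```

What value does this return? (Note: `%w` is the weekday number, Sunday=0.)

First apply '-98 days': 2073-06-18 → 2073-03-12.
2073-03-12 is a Sunday; with Sunday=0 that is 0.

0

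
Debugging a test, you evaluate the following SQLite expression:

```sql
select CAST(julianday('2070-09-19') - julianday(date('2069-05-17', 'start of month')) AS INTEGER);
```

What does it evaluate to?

`start of month` rewinds 2069-05-17 to 2069-05-01.
30 days remain in May 2069 after the 1st (31 − 1).
Full months from June 2069 through August 2070 contribute their day counts.
Then 19 days into September 2070.
Total: 30 + 30 + 31 + 31 + 30 + 31 + 30 + 31 + 31 + 28 + 31 + 30 + 31 + 30 + 31 + 31 + 19 = 506.

506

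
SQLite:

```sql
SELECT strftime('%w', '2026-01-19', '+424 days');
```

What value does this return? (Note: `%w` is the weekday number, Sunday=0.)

5

First apply '+424 days': 2026-01-19 → 2027-03-19.
2027-03-19 is a Friday; with Sunday=0 that is 5.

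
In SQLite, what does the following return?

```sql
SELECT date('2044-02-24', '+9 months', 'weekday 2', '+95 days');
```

Adding +9 months to 2044-02-24 gives 2044-11-24.
`weekday 2` advances to the next Tuesday; 2044-11-24 is a Thursday, so it moves forward to 2044-11-29.
Applying '+95 days' to 2044-11-29: counting 95 days forward gives 2045-03-04.

2045-03-04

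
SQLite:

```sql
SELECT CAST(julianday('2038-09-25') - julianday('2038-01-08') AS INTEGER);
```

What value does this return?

260

23 days remain in January 2038 after the 8th (31 − 8).
Full months from February 2038 through August 2038 contribute their day counts.
Then 25 days into September 2038.
Total: 23 + 28 + 31 + 30 + 31 + 30 + 31 + 31 + 25 = 260.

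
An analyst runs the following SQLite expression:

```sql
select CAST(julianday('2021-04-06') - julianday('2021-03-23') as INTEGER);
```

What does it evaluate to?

14

8 days remain in March 2021 after the 23rd (31 − 23).
Then 6 days into April 2021.
Total: 8 + 6 = 14.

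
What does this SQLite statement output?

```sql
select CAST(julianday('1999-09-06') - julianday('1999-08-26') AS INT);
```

5 days remain in August 1999 after the 26th (31 − 26).
Then 6 days into September 1999.
Total: 5 + 6 = 11.

11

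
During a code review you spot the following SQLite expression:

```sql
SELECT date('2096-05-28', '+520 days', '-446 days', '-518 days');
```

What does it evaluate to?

Applying '+520 days' to 2096-05-28: counting 520 days forward gives 2097-10-30.
Applying '-446 days' to 2097-10-30: counting 446 days back gives 2096-08-10.
Applying '-518 days' to 2096-08-10: counting 518 days back gives 2095-03-11.

2095-03-11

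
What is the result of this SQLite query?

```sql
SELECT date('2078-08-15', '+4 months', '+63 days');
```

Adding +4 months to 2078-08-15 gives 2078-12-15.
Applying '+63 days' to 2078-12-15: counting 63 days forward gives 2079-02-16.

2079-02-16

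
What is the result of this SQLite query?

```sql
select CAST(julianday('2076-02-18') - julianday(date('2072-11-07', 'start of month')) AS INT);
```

`start of month` rewinds 2072-11-07 to 2072-11-01.
29 days remain in November 2072 after the 1st (30 − 1).
Full months from December 2072 through January 2076 contribute their day counts.
Then 18 days into February 2076.
Total: 29 + 31 + 31 + 28 + 31 + 30 + 31 + 30 + 31 + 31 + 30 + 31 + 30 + 31 + 31 + 28 + 31 + 30 + 31 + 30 + 31 + 31 + 30 + 31 + 30 + 31 + 31 + 28 + 31 + 30 + 31 + 30 + 31 + 31 + 30 + 31 + 30 + 31 + 31 + 18 = 1204.

1204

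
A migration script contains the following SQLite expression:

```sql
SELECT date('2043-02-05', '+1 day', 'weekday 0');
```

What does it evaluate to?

2043-02-08

Advancing 1 more day within February lands on 2043-02-06.
`weekday 0` advances to the next Sunday; 2043-02-06 is a Friday, so it moves forward to 2043-02-08.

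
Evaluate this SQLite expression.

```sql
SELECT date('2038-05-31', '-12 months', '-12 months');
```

Adding -12 months to 2038-05-31 gives 2037-05-31.
Adding -12 months to 2037-05-31 gives 2036-05-31.

2036-05-31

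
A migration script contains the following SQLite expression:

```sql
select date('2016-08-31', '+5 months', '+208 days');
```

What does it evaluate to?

2017-08-27

Adding +5 months to 2016-08-31 gives 2017-01-31.
Applying '+208 days' to 2017-01-31: counting 208 days forward gives 2017-08-27.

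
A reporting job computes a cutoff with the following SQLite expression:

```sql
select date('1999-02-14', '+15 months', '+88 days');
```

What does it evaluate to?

Adding +15 months to 1999-02-14 gives 2000-05-14.
Applying '+88 days' to 2000-05-14: counting 88 days forward gives 2000-08-10.

2000-08-10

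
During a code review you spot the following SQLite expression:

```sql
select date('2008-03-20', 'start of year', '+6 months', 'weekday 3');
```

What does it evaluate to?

2008-07-02

`start of year` rewinds 2008-03-20 to 2008-01-01.
Adding +6 months to 2008-01-01 gives 2008-07-01.
`weekday 3` advances to the next Wednesday; 2008-07-01 is a Tuesday, so it moves forward to 2008-07-02.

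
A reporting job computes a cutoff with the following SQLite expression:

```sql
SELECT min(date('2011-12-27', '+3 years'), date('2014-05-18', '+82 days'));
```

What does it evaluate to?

date('2011-12-27', '+3 years') → 2014-12-27.
date('2014-05-18', '+82 days') → 2014-08-08.
Earlier of the two is 2014-08-08.

2014-08-08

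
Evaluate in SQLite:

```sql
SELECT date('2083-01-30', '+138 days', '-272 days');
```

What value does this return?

Applying '+138 days' to 2083-01-30: counting 138 days forward gives 2083-06-17.
Applying '-272 days' to 2083-06-17: counting 272 days back gives 2082-09-18.

2082-09-18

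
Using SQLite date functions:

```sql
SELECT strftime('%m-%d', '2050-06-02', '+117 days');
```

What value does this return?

First apply '+117 days': 2050-06-02 → 2050-09-27.
`%m-%d` extracts the month-day: 09-27.

09-27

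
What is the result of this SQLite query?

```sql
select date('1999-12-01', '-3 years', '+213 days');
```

1997-07-02

Adding -3 years to 1999-12-01 gives 1996-12-01.
Applying '+213 days' to 1996-12-01: counting 213 days forward gives 1997-07-02.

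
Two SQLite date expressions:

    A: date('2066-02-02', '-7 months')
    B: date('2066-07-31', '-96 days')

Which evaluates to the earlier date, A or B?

A = 2065-07-02.
B = 2066-04-26.
A is earlier.

A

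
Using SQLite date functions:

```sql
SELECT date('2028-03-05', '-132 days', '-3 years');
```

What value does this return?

Applying '-132 days' to 2028-03-05: counting 132 days back gives 2027-10-25.
Adding -3 years to 2027-10-25 gives 2024-10-25.

2024-10-25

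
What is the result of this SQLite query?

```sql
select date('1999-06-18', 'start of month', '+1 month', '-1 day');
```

`start of month` rewinds 1999-06-18 to 1999-06-01.
Adding +1 month to 1999-06-01 gives 1999-07-01.
Going back 1 day from 1999-07-01 reaches 1999-06-30 (last day of June, 30 days).

1999-06-30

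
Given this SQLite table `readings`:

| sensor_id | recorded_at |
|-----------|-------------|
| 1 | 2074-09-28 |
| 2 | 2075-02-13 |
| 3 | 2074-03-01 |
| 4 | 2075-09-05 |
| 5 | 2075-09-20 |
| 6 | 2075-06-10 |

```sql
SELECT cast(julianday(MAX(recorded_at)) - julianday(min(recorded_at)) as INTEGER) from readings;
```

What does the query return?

568

MIN = 2074-03-01, MAX = 2075-09-20.
30 days remain in March 2074 after the 1st (31 − 1).
Full months from April 2074 through August 2075 contribute their day counts.
Then 20 days into September 2075.
Total: 30 + 30 + 31 + 30 + 31 + 31 + 30 + 31 + 30 + 31 + 31 + 28 + 31 + 30 + 31 + 30 + 31 + 31 + 20 = 568.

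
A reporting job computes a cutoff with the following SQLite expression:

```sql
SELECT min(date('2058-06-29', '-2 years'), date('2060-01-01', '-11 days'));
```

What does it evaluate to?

date('2058-06-29', '-2 years') → 2056-06-29.
date('2060-01-01', '-11 days') → 2059-12-21.
Earlier of the two is 2056-06-29.

2056-06-29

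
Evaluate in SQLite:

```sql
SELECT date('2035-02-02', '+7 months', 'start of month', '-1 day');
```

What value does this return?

Adding +7 months to 2035-02-02 gives 2035-09-02.
`start of month` rewinds 2035-09-02 to 2035-09-01.
Going back 1 day from 2035-09-01 reaches 2035-08-31 (last day of August, 31 days).

2035-08-31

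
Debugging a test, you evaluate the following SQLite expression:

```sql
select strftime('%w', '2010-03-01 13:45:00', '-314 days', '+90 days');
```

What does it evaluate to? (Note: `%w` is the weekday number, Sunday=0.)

First apply '-314 days', '+90 days': 2010-03-01 13:45:00 → 2009-07-20 13:45:00.
2009-07-20 is a Monday; with Sunday=0 that is 1.

1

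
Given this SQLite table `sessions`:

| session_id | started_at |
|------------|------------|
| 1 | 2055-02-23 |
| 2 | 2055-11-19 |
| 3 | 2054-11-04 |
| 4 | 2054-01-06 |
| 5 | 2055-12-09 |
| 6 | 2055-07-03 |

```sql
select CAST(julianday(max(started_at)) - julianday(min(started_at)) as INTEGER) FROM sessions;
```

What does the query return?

MIN = 2054-01-06, MAX = 2055-12-09.
25 days remain in January 2054 after the 6th (31 − 6).
Full months from February 2054 through November 2055 contribute their day counts.
Then 9 days into December 2055.
Total: 25 + 28 + 31 + 30 + 31 + 30 + 31 + 31 + 30 + 31 + 30 + 31 + 31 + 28 + 31 + 30 + 31 + 30 + 31 + 31 + 30 + 31 + 30 + 9 = 702.

702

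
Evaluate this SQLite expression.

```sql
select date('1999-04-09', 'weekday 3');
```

`weekday 3` advances to the next Wednesday; 1999-04-09 is a Friday, so it moves forward to 1999-04-14.

1999-04-14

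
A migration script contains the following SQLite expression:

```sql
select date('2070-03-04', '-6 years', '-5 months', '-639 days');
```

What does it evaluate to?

Adding -6 years to 2070-03-04 gives 2064-03-04.
Adding -5 months to 2064-03-04 gives 2063-10-04.
Applying '-639 days' to 2063-10-04: counting 639 days back gives 2062-01-03.

2062-01-03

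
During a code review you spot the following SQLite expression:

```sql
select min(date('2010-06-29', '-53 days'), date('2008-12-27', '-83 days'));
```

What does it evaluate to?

2008-10-05

date('2010-06-29', '-53 days') → 2010-05-07.
date('2008-12-27', '-83 days') → 2008-10-05.
Earlier of the two is 2008-10-05.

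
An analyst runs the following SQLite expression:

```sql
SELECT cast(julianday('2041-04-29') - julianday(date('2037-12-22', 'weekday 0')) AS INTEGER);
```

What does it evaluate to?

`weekday 0` advances to the next Sunday; 2037-12-22 is a Tuesday, so it moves forward to 2037-12-27.
4 days remain in December 2037 after the 27th (31 − 27).
Full months from January 2038 through March 2041 contribute their day counts.
Then 29 days into April 2041.
Total: 4 + 31 + 28 + 31 + 30 + 31 + 30 + 31 + 31 + 30 + 31 + 30 + 31 + 31 + 28 + 31 + 30 + 31 + 30 + 31 + 31 + 30 + 31 + 30 + 31 + 31 + 29 + 31 + 30 + 31 + 30 + 31 + 31 + 30 + 31 + 30 + 31 + 31 + 28 + 31 + 29 = 1219.

1219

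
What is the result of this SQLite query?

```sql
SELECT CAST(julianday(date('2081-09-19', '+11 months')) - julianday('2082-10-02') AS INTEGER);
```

-44

Adding +11 months to 2081-09-19 gives 2082-08-19.
12 days remain in August 2082 after the 19th (31 − 19).
September 2082: 30 days.
Then 2 days into October 2082.
Total: 12 + 30 + 2 = 44.
The subtraction is earlier − later, so the result is −44 → -44.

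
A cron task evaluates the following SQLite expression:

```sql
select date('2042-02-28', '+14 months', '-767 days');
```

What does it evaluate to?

2041-03-22

Adding +14 months to 2042-02-28 gives 2043-04-28.
Applying '-767 days' to 2043-04-28: counting 767 days back gives 2041-03-22.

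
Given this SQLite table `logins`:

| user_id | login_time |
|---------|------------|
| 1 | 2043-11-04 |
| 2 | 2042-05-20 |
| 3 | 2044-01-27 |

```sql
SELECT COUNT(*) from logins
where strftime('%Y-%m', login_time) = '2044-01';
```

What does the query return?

Rows with year-month 2044-01: 2044-01-27 → 1.

1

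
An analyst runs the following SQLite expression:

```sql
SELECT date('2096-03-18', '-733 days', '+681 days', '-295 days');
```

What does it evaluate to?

Applying '-733 days' to 2096-03-18: counting 733 days back gives 2094-03-16.
Applying '+681 days' to 2094-03-16: counting 681 days forward gives 2096-01-26.
Applying '-295 days' to 2096-01-26: counting 295 days back gives 2095-04-06.

2095-04-06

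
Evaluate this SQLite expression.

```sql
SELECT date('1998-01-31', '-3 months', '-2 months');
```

1997-08-31

Adding -3 months to 1998-01-31 gives 1997-10-31.
Adding -2 months to 1997-10-31 gives 1997-08-31.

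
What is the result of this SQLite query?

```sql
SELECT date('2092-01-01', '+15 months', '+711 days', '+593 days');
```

Adding +15 months to 2092-01-01 gives 2093-04-01.
Applying '+711 days' to 2093-04-01: counting 711 days forward gives 2095-03-13.
Applying '+593 days' to 2095-03-13: counting 593 days forward gives 2096-10-26.

2096-10-26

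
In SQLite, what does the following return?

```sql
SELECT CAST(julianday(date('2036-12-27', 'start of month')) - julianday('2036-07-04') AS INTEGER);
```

150

`start of month` rewinds 2036-12-27 to 2036-12-01.
27 days remain in July 2036 after the 4th (31 − 4).
August 2036: 31 days.
September 2036: 30 days.
October 2036: 31 days.
November 2036: 30 days.
Then 1 day into December 2036.
Total: 27 + 31 + 30 + 31 + 30 + 1 = 150.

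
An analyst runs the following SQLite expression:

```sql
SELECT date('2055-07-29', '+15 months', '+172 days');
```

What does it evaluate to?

2057-04-19

Adding +15 months to 2055-07-29 gives 2056-10-29.
Applying '+172 days' to 2056-10-29: counting 172 days forward gives 2057-04-19.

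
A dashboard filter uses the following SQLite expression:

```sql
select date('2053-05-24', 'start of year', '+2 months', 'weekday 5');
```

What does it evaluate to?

`start of year` rewinds 2053-05-24 to 2053-01-01.
Adding +2 months to 2053-01-01 gives 2053-03-01.
`weekday 5` advances to the next Friday; 2053-03-01 is a Saturday, so it moves forward to 2053-03-07.

2053-03-07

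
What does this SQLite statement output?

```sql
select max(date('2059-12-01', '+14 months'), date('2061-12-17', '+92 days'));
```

date('2059-12-01', '+14 months') → 2061-02-01.
date('2061-12-17', '+92 days') → 2062-03-19.
Later of the two is 2062-03-19.

2062-03-19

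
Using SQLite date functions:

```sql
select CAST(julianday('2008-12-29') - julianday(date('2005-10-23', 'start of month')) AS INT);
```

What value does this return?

`start of month` rewinds 2005-10-23 to 2005-10-01.
30 days remain in October 2005 after the 1st (31 − 1).
Full months from November 2005 through November 2008 contribute their day counts.
Then 29 days into December 2008.
Total: 30 + 30 + 31 + 31 + 28 + 31 + 30 + 31 + 30 + 31 + 31 + 30 + 31 + 30 + 31 + 31 + 28 + 31 + 30 + 31 + 30 + 31 + 31 + 30 + 31 + 30 + 31 + 31 + 29 + 31 + 30 + 31 + 30 + 31 + 31 + 30 + 31 + 30 + 29 = 1185.

1185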